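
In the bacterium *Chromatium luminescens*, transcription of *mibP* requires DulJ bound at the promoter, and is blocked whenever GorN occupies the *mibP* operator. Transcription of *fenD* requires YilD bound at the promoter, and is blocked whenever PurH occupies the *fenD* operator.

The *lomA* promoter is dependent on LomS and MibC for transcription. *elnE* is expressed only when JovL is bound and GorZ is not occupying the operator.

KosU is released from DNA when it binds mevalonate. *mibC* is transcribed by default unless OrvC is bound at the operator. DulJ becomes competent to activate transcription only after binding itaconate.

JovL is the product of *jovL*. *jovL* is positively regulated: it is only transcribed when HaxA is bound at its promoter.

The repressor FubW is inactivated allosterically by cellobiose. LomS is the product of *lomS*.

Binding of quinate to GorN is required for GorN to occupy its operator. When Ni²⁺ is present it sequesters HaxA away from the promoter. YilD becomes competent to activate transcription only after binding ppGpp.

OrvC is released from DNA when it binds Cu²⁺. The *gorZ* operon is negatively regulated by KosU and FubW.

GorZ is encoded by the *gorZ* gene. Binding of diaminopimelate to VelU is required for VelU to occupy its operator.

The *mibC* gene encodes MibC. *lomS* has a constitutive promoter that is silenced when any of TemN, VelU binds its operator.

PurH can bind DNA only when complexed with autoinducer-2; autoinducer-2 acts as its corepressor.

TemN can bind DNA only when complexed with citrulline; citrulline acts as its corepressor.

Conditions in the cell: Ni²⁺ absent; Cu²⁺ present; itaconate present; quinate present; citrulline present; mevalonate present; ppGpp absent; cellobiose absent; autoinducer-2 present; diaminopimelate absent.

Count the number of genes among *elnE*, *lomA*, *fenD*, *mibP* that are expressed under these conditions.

1

Ni²⁺ is absent, so HaxA is active.
No repressor is bound and HaxA is active, so *jovL* is transcribed.
So JovL is produced and active.
Mevalonate is present, so KosU is inactive.
Cellobiose is absent, so FubW is active.
With repressor FubW bound, *gorZ* is not transcribed.
So GorZ is not produced.
No repressor is bound and JovL is active, so *elnE* is transcribed.
→ *elnE* is ON.
Citrulline is present, so TemN is active.
Diaminopimelate is absent, so VelU is inactive.
With repressor TemN bound, *lomS* is not transcribed.
So LomS is not produced.
Cu²⁺ is present, so OrvC is inactive.
With no repressor bound, *mibC* is transcribed.
So MibC is produced and active.
Required activator LomS is absent, so *lomA* is not transcribed.
→ *lomA* is OFF.
ppGpp is absent, so YilD is inactive.
Autoinducer-2 is present, so PurH is active.
With repressor PurH bound, *fenD* is not transcribed.
→ *fenD* is OFF.
Quinate is present, so GorN is active.
Itaconate is present, so DulJ is active.
With repressor GorN bound, *mibP* is not transcribed.
→ *mibP* is OFF.
1 of the 4 genes is transcribed.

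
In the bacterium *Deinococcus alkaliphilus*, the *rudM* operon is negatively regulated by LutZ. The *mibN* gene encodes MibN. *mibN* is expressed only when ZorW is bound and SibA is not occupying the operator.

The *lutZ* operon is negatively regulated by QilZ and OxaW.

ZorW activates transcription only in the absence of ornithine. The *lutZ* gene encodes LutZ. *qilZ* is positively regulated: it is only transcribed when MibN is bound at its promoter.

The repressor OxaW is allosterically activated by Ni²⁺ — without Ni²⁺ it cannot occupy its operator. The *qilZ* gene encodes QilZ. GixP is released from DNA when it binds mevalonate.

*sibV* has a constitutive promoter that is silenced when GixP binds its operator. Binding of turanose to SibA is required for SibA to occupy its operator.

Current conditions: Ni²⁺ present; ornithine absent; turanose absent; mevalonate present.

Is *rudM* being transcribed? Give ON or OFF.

Ornithine is absent, so ZorW is active.
Turanose is absent, so SibA is inactive.
No repressor is bound and ZorW is active, so *mibN* is transcribed.
So MibN is produced and active.
No repressor is bound and MibN is active, so *qilZ* is transcribed.
So QilZ is produced and active.
Ni²⁺ is present, so OxaW is active.
With repressor QilZ bound, *lutZ* is not transcribed.
So LutZ is not produced.
With no repressor bound, *rudM* is transcribed.

ON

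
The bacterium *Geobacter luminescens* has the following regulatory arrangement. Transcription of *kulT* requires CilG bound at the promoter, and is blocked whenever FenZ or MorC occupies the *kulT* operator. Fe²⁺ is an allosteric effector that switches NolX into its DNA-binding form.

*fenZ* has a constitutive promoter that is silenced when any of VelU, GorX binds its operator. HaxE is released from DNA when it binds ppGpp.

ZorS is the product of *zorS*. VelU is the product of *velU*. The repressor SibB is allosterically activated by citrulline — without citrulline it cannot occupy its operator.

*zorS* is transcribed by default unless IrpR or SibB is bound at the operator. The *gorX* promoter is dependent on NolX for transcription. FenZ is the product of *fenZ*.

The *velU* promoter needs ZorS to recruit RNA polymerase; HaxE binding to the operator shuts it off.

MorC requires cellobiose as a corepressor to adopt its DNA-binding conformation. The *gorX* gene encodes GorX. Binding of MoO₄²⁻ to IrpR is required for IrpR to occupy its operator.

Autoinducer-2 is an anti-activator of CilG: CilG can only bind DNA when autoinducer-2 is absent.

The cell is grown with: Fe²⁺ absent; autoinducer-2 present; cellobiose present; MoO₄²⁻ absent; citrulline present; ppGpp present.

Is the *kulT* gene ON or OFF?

ppGpp is present, so HaxE is inactive.
MoO₄²⁻ is absent, so IrpR is inactive.
Citrulline is present, so SibB is active.
With repressor SibB bound, *zorS* is not transcribed.
So ZorS is not produced.
Required activator ZorS is absent, so *velU* is not transcribed.
So VelU is not produced.
Fe²⁺ is absent, so NolX is inactive.
Required activator NolX is absent, so *gorX* is not transcribed.
So GorX is not produced.
With no repressor bound, *fenZ* is transcribed.
So FenZ is produced and active.
Autoinducer-2 is present, so CilG is inactive.
Cellobiose is present, so MorC is active.
With repressor FenZ bound, *kulT* is not transcribed.

OFF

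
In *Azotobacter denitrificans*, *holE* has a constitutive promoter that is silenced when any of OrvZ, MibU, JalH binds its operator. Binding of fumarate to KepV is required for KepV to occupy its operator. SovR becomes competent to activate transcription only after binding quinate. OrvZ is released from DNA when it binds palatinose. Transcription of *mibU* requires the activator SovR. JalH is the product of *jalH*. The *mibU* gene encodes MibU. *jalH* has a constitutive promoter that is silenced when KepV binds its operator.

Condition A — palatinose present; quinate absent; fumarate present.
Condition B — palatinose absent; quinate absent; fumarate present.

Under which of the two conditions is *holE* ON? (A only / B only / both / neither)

A only

Condition A:
Palatinose is present, so OrvZ is inactive.
Quinate is absent, so SovR is inactive.
Required activator SovR is absent, so *mibU* is not transcribed.
So MibU is not produced.
Fumarate is present, so KepV is active.
With repressor KepV bound, *jalH* is not transcribed.
So JalH is not produced.
With no repressor bound, *holE* is transcribed.
→ *holE* is ON in A.
Condition B:
Palatinose is absent, so OrvZ is active.
Quinate is absent, so SovR is inactive.
Required activator SovR is absent, so *mibU* is not transcribed.
So MibU is not produced.
Fumarate is present, so KepV is active.
With repressor KepV bound, *jalH* is not transcribed.
So JalH is not produced.
With repressor OrvZ bound, *holE* is not transcribed.
→ *holE* is OFF in B.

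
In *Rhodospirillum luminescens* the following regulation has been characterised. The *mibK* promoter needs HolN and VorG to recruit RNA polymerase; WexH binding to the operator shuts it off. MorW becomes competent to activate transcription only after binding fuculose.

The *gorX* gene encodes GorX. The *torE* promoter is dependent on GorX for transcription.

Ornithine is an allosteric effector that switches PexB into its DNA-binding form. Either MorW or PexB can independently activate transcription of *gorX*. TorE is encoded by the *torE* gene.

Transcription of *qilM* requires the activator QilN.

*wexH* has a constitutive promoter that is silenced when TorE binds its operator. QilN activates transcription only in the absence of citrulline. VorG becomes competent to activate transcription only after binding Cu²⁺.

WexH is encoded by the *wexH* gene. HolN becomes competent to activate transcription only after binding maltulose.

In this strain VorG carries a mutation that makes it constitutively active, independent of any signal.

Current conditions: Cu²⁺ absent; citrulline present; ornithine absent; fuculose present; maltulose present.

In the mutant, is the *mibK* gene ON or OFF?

Fuculose is present, so MorW is active.
Ornithine is absent, so PexB is inactive.
Activator MorW is present, so *gorX* is transcribed.
So GorX is produced and active.
No repressor is bound and GorX is active, so *torE* is transcribed.
So TorE is produced and active.
With repressor TorE bound, *wexH* is not transcribed.
So WexH is not produced.
Maltulose is present, so HolN is active.
VorG is constitutively active in this strain.
No repressor is bound and HolN and VorG are active, so *mibK* is transcribed.

ON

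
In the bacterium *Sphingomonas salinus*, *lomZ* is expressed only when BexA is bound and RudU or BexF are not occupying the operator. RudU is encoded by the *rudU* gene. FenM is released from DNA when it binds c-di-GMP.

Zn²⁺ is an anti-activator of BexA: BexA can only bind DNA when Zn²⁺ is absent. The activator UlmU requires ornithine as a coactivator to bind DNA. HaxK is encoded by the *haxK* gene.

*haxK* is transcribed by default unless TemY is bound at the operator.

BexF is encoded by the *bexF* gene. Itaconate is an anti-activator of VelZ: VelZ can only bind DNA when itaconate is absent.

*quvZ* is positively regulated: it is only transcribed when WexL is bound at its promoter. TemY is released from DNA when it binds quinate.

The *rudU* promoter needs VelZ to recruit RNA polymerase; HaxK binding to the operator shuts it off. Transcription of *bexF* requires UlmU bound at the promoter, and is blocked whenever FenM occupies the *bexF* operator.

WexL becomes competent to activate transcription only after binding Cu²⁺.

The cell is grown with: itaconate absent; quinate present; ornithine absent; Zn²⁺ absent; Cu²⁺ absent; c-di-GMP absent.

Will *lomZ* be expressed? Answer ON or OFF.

Itaconate is absent, so VelZ is active.
Quinate is present, so TemY is inactive.
With no repressor bound, *haxK* is transcribed.
So HaxK is produced and active.
With repressor HaxK bound, *rudU* is not transcribed.
So RudU is not produced.
Zn²⁺ is absent, so BexA is active.
Ornithine is absent, so UlmU is inactive.
c-di-GMP is absent, so FenM is active.
With repressor FenM bound, *bexF* is not transcribed.
So BexF is not produced.
No repressor is bound and BexA is active, so *lomZ* is transcribed.

ON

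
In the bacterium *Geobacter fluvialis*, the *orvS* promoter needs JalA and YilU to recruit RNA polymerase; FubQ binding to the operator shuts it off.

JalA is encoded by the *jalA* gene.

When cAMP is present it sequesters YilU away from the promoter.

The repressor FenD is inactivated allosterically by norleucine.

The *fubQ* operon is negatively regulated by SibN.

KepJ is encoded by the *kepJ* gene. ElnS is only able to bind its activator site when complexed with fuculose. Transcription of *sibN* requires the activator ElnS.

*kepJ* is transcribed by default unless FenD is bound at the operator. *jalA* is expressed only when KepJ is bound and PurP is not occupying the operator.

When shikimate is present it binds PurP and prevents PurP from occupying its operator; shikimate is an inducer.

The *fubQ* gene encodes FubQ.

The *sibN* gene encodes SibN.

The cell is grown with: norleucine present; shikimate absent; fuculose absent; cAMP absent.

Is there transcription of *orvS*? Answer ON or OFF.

OFF

Shikimate is absent, so PurP is active.
Norleucine is present, so FenD is inactive.
With no repressor bound, *kepJ* is transcribed.
So KepJ is produced and active.
With repressor PurP bound, *jalA* is not transcribed.
So JalA is not produced.
Fuculose is absent, so ElnS is inactive.
Required activator ElnS is absent, so *sibN* is not transcribed.
So SibN is not produced.
With no repressor bound, *fubQ* is transcribed.
So FubQ is produced and active.
cAMP is absent, so YilU is active.
With repressor FubQ bound, *orvS* is not transcribed.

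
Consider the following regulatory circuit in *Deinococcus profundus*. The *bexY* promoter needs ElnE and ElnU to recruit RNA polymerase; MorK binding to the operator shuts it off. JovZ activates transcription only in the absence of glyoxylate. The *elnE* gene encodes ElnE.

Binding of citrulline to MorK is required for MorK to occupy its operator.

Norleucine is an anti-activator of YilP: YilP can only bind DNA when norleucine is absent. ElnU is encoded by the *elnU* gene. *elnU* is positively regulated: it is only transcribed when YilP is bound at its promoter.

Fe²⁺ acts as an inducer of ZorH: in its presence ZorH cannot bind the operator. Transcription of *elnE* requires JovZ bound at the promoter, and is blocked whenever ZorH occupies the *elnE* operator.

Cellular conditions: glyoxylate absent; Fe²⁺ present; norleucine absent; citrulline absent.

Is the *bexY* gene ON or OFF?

Glyoxylate is absent, so JovZ is active.
Fe²⁺ is present, so ZorH is inactive.
No repressor is bound and JovZ is active, so *elnE* is transcribed.
So ElnE is produced and active.
Norleucine is absent, so YilP is active.
No repressor is bound and YilP is active, so *elnU* is transcribed.
So ElnU is produced and active.
Citrulline is absent, so MorK is inactive.
No repressor is bound and ElnE and ElnU are active, so *bexY* is transcribed.

ON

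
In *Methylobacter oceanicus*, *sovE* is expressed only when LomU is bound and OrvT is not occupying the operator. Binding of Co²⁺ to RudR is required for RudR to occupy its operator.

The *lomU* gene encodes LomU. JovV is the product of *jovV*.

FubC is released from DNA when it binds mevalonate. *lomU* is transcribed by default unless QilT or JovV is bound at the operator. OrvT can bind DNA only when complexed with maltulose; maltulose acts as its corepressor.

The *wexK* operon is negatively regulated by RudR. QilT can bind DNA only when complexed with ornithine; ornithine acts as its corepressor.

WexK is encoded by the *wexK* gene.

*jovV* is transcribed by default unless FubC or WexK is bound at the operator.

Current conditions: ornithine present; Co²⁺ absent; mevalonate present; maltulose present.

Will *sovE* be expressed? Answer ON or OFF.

Ornithine is present, so QilT is active.
Mevalonate is present, so FubC is inactive.
Co²⁺ is absent, so RudR is inactive.
With no repressor bound, *wexK* is transcribed.
So WexK is produced and active.
With repressor WexK bound, *jovV* is not transcribed.
So JovV is not produced.
With repressor QilT bound, *lomU* is not transcribed.
So LomU is not produced.
Maltulose is present, so OrvT is active.
With repressor OrvT bound, *sovE* is not transcribed.

OFF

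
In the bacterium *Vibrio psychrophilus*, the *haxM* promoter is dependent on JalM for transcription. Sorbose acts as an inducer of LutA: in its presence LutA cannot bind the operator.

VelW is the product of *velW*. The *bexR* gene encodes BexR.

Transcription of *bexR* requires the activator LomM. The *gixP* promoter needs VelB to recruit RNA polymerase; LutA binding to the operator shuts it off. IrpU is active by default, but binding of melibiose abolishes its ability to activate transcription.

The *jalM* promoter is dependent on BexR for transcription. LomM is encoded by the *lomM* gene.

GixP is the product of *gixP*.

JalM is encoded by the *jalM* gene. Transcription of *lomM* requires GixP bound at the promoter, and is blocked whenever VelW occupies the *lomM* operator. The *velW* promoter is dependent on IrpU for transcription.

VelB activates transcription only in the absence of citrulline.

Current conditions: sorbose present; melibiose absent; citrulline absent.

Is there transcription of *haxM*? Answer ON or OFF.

OFF

Melibiose is absent, so IrpU is active.
No repressor is bound and IrpU is active, so *velW* is transcribed.
So VelW is produced and active.
Citrulline is absent, so VelB is active.
Sorbose is present, so LutA is inactive.
No repressor is bound and VelB is active, so *gixP* is transcribed.
So GixP is produced and active.
With repressor VelW bound, *lomM* is not transcribed.
So LomM is not produced.
Required activator LomM is absent, so *bexR* is not transcribed.
So BexR is not produced.
Required activator BexR is absent, so *jalM* is not transcribed.
So JalM is not produced.
Required activator JalM is absent, so *haxM* is not transcribed.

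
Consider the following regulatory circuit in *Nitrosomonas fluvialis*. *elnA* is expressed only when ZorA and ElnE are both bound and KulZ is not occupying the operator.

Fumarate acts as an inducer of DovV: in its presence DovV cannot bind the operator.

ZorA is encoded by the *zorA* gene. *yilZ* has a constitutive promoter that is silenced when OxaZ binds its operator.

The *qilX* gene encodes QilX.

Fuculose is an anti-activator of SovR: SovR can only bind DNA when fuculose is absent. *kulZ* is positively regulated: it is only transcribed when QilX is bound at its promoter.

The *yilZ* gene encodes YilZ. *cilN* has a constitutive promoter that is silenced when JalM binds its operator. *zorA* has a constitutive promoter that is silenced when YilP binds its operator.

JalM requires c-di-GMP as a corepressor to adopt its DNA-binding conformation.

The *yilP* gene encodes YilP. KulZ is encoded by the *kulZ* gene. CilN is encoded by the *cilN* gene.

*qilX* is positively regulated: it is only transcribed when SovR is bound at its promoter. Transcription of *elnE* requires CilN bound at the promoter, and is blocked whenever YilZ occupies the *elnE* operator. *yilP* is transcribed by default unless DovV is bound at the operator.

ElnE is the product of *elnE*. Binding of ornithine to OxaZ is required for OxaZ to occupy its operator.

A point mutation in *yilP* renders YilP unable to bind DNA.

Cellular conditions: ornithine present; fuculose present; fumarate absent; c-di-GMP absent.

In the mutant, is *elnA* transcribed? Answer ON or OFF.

ON

YilP is non-functional in this strain, so it has no effect.
With no repressor bound, *zorA* is transcribed.
So ZorA is produced and active.
Ornithine is present, so OxaZ is active.
With repressor OxaZ bound, *yilZ* is not transcribed.
So YilZ is not produced.
c-di-GMP is absent, so JalM is inactive.
With no repressor bound, *cilN* is transcribed.
So CilN is produced and active.
No repressor is bound and CilN is active, so *elnE* is transcribed.
So ElnE is produced and active.
Fuculose is present, so SovR is inactive.
Required activator SovR is absent, so *qilX* is not transcribed.
So QilX is not produced.
Required activator QilX is absent, so *kulZ* is not transcribed.
So KulZ is not produced.
No repressor is bound and ZorA and ElnE are active, so *elnA* is transcribed.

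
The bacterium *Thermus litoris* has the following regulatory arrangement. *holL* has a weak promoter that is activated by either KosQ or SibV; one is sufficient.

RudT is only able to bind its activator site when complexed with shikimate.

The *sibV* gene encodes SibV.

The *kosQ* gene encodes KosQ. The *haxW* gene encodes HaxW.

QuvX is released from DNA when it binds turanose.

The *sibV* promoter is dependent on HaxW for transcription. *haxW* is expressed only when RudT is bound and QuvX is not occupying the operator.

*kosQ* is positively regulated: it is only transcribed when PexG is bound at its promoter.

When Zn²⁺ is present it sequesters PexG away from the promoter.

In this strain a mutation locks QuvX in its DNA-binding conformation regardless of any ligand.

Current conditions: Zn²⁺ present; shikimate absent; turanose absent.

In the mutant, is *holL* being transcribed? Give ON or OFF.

OFF

Zn²⁺ is present, so PexG is inactive.
Required activator PexG is absent, so *kosQ* is not transcribed.
So KosQ is not produced.
Shikimate is absent, so RudT is inactive.
QuvX is constitutively active in this strain.
With repressor QuvX bound, *haxW* is not transcribed.
So HaxW is not produced.
Required activator HaxW is absent, so *sibV* is not transcribed.
So SibV is not produced.
No activator is available at the *holL* promoter, so *holL* is not transcribed.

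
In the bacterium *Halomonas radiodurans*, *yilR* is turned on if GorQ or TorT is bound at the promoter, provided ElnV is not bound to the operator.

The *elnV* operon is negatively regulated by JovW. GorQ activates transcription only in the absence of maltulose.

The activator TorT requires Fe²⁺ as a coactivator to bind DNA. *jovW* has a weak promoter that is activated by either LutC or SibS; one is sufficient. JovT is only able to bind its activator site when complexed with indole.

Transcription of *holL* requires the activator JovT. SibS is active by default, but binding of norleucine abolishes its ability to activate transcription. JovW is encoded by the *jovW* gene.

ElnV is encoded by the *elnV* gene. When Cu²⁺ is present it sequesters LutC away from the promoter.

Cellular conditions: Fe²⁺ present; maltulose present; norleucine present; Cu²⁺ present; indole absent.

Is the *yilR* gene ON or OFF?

OFF

Maltulose is present, so GorQ is inactive.
Fe²⁺ is present, so TorT is active.
Cu²⁺ is present, so LutC is inactive.
Norleucine is present, so SibS is inactive.
No activator is available at the *jovW* promoter, so *jovW* is not transcribed.
So JovW is not produced.
With no repressor bound, *elnV* is transcribed.
So ElnV is produced and active.
With repressor ElnV bound, *yilR* is not transcribed.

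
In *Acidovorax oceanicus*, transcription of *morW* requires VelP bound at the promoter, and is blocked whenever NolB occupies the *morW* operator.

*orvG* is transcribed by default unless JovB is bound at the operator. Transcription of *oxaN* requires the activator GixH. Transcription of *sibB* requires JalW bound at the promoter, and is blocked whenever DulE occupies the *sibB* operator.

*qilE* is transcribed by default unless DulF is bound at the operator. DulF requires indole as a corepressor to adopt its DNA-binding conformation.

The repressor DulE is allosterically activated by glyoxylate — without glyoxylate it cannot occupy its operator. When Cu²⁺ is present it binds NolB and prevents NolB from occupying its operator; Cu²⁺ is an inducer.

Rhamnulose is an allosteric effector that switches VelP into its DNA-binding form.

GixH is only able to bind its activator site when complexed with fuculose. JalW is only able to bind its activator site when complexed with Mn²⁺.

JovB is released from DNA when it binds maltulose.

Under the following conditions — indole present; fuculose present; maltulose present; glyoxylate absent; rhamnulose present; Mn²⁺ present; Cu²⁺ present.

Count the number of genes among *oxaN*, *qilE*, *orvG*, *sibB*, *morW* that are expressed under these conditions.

4

Fuculose is present, so GixH is active.
No repressor is bound and GixH is active, so *oxaN* is transcribed.
→ *oxaN* is ON.
Indole is present, so DulF is active.
With repressor DulF bound, *qilE* is not transcribed.
→ *qilE* is OFF.
Maltulose is present, so JovB is inactive.
With no repressor bound, *orvG* is transcribed.
→ *orvG* is ON.
Glyoxylate is absent, so DulE is inactive.
Mn²⁺ is present, so JalW is active.
No repressor is bound and JalW is active, so *sibB* is transcribed.
→ *sibB* is ON.
Rhamnulose is present, so VelP is active.
Cu²⁺ is present, so NolB is inactive.
No repressor is bound and VelP is active, so *morW* is transcribed.
→ *morW* is ON.
4 of the 5 genes are transcribed.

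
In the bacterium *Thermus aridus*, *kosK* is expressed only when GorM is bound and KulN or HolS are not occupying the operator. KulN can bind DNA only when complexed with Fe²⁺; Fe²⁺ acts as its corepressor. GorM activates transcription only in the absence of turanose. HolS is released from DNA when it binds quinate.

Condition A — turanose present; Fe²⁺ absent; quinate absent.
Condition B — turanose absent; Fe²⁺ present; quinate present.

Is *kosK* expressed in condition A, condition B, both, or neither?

neither

Condition A:
Turanose is present, so GorM is inactive.
Fe²⁺ is absent, so KulN is inactive.
Quinate is absent, so HolS is active.
With repressor HolS bound, *kosK* is not transcribed.
→ *kosK* is OFF in A.
Condition B:
Turanose is absent, so GorM is active.
Fe²⁺ is present, so KulN is active.
Quinate is present, so HolS is inactive.
With repressor KulN bound, *kosK* is not transcribed.
→ *kosK* is OFF in B.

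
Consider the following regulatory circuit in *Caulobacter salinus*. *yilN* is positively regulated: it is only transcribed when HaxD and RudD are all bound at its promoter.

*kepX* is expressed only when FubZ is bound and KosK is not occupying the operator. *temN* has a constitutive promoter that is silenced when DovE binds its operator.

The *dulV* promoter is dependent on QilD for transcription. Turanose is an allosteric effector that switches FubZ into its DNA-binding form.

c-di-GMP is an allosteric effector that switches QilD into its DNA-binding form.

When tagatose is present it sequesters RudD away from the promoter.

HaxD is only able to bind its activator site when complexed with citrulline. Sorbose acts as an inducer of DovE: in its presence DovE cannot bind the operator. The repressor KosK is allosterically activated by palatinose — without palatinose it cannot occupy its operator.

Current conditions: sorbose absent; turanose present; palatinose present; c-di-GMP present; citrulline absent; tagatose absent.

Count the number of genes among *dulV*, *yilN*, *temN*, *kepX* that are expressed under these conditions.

c-di-GMP is present, so QilD is active.
No repressor is bound and QilD is active, so *dulV* is transcribed.
→ *dulV* is ON.
Citrulline is absent, so HaxD is inactive.
Tagatose is absent, so RudD is active.
Required activator HaxD is absent, so *yilN* is not transcribed.
→ *yilN* is OFF.
Sorbose is absent, so DovE is active.
With repressor DovE bound, *temN* is not transcribed.
→ *temN* is OFF.
Turanose is present, so FubZ is active.
Palatinose is present, so KosK is active.
With repressor KosK bound, *kepX* is not transcribed.
→ *kepX* is OFF.
1 of the 4 genes is transcribed.

1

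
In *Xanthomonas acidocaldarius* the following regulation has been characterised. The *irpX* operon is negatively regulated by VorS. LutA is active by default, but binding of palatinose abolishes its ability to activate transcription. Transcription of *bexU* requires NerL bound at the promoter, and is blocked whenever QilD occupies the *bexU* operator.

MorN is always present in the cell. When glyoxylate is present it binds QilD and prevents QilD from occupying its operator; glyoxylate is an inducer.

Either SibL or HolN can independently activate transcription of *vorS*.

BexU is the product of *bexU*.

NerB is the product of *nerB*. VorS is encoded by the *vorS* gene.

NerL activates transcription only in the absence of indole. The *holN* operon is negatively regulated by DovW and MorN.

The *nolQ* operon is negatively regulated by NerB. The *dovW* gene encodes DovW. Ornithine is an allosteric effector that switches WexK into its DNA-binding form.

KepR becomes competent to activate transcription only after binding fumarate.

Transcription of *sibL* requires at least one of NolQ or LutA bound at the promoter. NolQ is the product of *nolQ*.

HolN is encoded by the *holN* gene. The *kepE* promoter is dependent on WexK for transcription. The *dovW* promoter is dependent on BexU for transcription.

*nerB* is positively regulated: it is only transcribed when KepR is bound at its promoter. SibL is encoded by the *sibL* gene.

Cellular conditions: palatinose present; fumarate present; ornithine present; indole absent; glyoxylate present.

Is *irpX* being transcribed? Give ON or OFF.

Fumarate is present, so KepR is active.
No repressor is bound and KepR is active, so *nerB* is transcribed.
So NerB is produced and active.
With repressor NerB bound, *nolQ* is not transcribed.
So NolQ is not produced.
Palatinose is present, so LutA is inactive.
No activator is available at the *sibL* promoter, so *sibL* is not transcribed.
So SibL is not produced.
Indole is absent, so NerL is active.
Glyoxylate is present, so QilD is inactive.
No repressor is bound and NerL is active, so *bexU* is transcribed.
So BexU is produced and active.
No repressor is bound and BexU is active, so *dovW* is transcribed.
So DovW is produced and active.
MorN is produced constitutively and is active.
With repressor DovW bound, *holN* is not transcribed.
So HolN is not produced.
No activator is available at the *vorS* promoter, so *vorS* is not transcribed.
So VorS is not produced.
With no repressor bound, *irpX* is transcribed.

ON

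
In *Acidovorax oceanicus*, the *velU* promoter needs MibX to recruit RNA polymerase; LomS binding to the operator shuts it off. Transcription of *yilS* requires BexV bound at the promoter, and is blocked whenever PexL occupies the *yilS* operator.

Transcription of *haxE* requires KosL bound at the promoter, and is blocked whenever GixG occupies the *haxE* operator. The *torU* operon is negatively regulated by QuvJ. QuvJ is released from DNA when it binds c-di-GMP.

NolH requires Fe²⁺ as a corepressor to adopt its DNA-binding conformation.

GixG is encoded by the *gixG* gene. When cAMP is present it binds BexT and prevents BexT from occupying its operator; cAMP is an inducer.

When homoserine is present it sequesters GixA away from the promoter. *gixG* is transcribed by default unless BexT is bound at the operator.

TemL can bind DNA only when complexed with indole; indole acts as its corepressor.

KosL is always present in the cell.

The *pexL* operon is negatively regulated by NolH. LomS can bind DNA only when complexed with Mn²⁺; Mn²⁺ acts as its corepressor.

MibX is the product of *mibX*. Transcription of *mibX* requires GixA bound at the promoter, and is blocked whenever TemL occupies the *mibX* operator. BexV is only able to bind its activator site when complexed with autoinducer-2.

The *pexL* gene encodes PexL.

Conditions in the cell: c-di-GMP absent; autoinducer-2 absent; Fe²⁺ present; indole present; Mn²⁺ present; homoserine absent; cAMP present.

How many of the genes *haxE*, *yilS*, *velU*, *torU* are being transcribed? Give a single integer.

KosL is produced constitutively and is active.
cAMP is present, so BexT is inactive.
With no repressor bound, *gixG* is transcribed.
So GixG is produced and active.
With repressor GixG bound, *haxE* is not transcribed.
→ *haxE* is OFF.
Autoinducer-2 is absent, so BexV is inactive.
Fe²⁺ is present, so NolH is active.
With repressor NolH bound, *pexL* is not transcribed.
So PexL is not produced.
Required activator BexV is absent, so *yilS* is not transcribed.
→ *yilS* is OFF.
Mn²⁺ is present, so LomS is active.
Indole is present, so TemL is active.
Homoserine is absent, so GixA is active.
With repressor TemL bound, *mibX* is not transcribed.
So MibX is not produced.
With repressor LomS bound, *velU* is not transcribed.
→ *velU* is OFF.
c-di-GMP is absent, so QuvJ is active.
With repressor QuvJ bound, *torU* is not transcribed.
→ *torU* is OFF.
0 of the 4 genes are transcribed.

0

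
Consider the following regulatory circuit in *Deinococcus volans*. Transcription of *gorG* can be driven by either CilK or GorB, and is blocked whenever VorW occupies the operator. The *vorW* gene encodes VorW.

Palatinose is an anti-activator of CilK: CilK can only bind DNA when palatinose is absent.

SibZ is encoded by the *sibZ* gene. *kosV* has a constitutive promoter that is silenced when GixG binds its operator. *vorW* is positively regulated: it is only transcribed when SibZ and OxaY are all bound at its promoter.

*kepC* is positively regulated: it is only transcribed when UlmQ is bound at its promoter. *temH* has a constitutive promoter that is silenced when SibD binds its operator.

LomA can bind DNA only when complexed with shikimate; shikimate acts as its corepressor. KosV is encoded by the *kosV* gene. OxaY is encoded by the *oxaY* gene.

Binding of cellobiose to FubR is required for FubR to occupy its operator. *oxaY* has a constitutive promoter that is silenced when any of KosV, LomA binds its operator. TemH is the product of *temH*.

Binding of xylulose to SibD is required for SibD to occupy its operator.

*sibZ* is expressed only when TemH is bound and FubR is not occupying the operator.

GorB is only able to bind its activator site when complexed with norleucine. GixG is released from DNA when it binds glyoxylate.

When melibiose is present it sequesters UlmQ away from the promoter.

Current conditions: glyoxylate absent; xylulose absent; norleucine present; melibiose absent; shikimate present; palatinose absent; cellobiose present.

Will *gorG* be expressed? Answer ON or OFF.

ON

Palatinose is absent, so CilK is active.
Xylulose is absent, so SibD is inactive.
With no repressor bound, *temH* is transcribed.
So TemH is produced and active.
Cellobiose is present, so FubR is active.
With repressor FubR bound, *sibZ* is not transcribed.
So SibZ is not produced.
Glyoxylate is absent, so GixG is active.
With repressor GixG bound, *kosV* is not transcribed.
So KosV is not produced.
Shikimate is present, so LomA is active.
With repressor LomA bound, *oxaY* is not transcribed.
So OxaY is not produced.
Required activator SibZ is absent, so *vorW* is not transcribed.
So VorW is not produced.
Norleucine is present, so GorB is active.
Activator CilK is present, so *gorG* is transcribed.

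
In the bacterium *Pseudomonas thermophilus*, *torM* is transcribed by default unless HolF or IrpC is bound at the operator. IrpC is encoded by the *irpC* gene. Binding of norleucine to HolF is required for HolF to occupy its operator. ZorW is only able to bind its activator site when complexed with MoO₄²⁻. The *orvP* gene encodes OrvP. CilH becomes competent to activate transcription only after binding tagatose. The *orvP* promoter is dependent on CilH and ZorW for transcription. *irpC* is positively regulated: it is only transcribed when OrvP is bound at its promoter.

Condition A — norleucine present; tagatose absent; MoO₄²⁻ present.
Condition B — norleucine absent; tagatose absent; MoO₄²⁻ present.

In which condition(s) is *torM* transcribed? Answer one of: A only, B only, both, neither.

B only

Condition A:
Norleucine is present, so HolF is active.
Tagatose is absent, so CilH is inactive.
MoO₄²⁻ is present, so ZorW is active.
Required activator CilH is absent, so *orvP* is not transcribed.
So OrvP is not produced.
Required activator OrvP is absent, so *irpC* is not transcribed.
So IrpC is not produced.
With repressor HolF bound, *torM* is not transcribed.
→ *torM* is OFF in A.
Condition B:
Norleucine is absent, so HolF is inactive.
Tagatose is absent, so CilH is inactive.
MoO₄²⁻ is present, so ZorW is active.
Required activator CilH is absent, so *orvP* is not transcribed.
So OrvP is not produced.
Required activator OrvP is absent, so *irpC* is not transcribed.
So IrpC is not produced.
With no repressor bound, *torM* is transcribed.
→ *torM* is ON in B.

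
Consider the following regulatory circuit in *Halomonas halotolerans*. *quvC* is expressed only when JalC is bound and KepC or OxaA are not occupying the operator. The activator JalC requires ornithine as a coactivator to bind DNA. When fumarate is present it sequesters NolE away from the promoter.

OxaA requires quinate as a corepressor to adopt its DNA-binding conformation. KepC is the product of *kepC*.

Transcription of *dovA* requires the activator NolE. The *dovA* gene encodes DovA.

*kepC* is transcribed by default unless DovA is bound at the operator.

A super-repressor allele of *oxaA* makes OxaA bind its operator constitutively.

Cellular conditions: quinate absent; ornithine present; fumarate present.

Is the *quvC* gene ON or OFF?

Fumarate is present, so NolE is inactive.
Required activator NolE is absent, so *dovA* is not transcribed.
So DovA is not produced.
With no repressor bound, *kepC* is transcribed.
So KepC is produced and active.
Ornithine is present, so JalC is active.
OxaA is constitutively active in this strain.
With repressor KepC bound, *quvC* is not transcribed.

OFF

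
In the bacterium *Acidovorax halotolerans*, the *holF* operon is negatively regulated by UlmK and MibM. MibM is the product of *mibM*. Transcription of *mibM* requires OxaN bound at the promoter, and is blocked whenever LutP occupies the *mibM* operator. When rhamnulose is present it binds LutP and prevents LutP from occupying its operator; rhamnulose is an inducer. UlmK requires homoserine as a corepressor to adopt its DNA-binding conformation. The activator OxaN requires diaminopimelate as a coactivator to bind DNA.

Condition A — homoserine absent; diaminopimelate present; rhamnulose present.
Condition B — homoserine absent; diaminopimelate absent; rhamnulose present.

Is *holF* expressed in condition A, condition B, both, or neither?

Condition A:
Homoserine is absent, so UlmK is inactive.
Diaminopimelate is present, so OxaN is active.
Rhamnulose is present, so LutP is inactive.
No repressor is bound and OxaN is active, so *mibM* is transcribed.
So MibM is produced and active.
With repressor MibM bound, *holF* is not transcribed.
→ *holF* is OFF in A.
Condition B:
Homoserine is absent, so UlmK is inactive.
Diaminopimelate is absent, so OxaN is inactive.
Rhamnulose is present, so LutP is inactive.
Required activator OxaN is absent, so *mibM* is not transcribed.
So MibM is not produced.
With no repressor bound, *holF* is transcribed.
→ *holF* is ON in B.

B only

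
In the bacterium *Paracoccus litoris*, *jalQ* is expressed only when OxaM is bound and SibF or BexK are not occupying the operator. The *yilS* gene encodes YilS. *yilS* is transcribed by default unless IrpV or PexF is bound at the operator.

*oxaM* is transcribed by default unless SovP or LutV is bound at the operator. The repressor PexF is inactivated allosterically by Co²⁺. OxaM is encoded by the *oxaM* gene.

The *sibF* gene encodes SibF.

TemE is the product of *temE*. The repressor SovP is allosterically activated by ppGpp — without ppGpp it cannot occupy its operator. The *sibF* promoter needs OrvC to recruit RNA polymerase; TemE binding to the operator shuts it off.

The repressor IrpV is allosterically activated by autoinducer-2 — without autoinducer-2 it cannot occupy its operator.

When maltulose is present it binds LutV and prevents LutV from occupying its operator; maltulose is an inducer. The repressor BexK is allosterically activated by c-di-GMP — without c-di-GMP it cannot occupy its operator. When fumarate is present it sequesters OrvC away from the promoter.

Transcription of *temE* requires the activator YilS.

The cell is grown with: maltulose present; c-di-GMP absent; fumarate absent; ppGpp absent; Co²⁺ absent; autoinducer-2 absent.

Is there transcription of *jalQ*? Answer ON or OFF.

OFF

ppGpp is absent, so SovP is inactive.
Maltulose is present, so LutV is inactive.
With no repressor bound, *oxaM* is transcribed.
So OxaM is produced and active.
Autoinducer-2 is absent, so IrpV is inactive.
Co²⁺ is absent, so PexF is active.
With repressor PexF bound, *yilS* is not transcribed.
So YilS is not produced.
Required activator YilS is absent, so *temE* is not transcribed.
So TemE is not produced.
Fumarate is absent, so OrvC is active.
No repressor is bound and OrvC is active, so *sibF* is transcribed.
So SibF is produced and active.
c-di-GMP is absent, so BexK is inactive.
With repressor SibF bound, *jalQ* is not transcribed.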